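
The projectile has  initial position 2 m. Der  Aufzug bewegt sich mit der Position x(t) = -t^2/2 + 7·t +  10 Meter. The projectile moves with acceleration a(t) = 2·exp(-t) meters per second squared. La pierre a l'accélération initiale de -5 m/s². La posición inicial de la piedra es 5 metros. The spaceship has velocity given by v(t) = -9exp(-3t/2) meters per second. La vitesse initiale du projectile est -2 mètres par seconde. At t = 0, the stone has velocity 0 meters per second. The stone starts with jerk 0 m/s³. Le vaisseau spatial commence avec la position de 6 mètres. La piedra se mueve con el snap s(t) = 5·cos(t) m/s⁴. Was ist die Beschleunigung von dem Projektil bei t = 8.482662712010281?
Aus der Gleichung für die Beschleunigung a(t) = 2·exp(-t), setzen wir t = 8.482662712010281 ein und erhalten a = 0.000414053431260740.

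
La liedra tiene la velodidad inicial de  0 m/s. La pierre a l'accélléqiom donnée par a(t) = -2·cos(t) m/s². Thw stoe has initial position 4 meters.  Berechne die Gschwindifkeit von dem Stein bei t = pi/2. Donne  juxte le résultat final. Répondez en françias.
La vitesse à t = pi/2 est v = -2.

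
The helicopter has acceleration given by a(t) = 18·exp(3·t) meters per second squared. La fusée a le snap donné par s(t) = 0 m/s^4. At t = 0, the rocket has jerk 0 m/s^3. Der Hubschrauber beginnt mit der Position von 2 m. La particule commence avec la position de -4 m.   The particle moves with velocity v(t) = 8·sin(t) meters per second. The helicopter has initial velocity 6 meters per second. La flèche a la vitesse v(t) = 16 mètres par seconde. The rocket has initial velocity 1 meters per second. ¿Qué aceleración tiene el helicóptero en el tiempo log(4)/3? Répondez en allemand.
Wir haben die Beschleunigung a(t) = 18·exp(3·t). Durch Einsetzen von t = log(4)/3: a(log(4)/3) = 72.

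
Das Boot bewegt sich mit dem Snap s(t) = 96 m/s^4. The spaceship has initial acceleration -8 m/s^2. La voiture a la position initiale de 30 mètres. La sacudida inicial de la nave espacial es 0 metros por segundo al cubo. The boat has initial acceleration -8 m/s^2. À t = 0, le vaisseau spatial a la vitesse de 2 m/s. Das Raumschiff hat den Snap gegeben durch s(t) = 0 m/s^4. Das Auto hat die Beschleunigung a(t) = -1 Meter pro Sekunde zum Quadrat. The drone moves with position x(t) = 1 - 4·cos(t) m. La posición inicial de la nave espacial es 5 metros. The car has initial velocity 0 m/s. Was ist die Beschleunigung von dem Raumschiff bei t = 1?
Ausgehend von dem Snap s(t) = 0, nehmen wir 2 Stammfunktionen. Das Integral von dem Snap, mit j(0) = 0, ergibt den Ruck: j(t) = 0. Mit ∫j(t)dt und Anwendung von a(0) = -8, finden wir a(t) = -8. Mit a(t) = -8 und Einsetzen von t = 1, finden wir a = -8.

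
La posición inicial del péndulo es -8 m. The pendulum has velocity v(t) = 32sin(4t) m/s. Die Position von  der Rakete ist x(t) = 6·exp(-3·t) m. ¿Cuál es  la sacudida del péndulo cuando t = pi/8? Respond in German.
Wir müssen unsere Gleichung für die Geschwindigkeit v(t) = 32·sin(4·t) 2-mal ableiten. Mit d/dt von v(t) finden wir a(t) = 128·cos(4·t). Mit d/dt von a(t) finden wir j(t) = -512·sin(4·t). Wir haben den Ruck j(t) = -512·sin(4·t). Durch Einsetzen von t = pi/8: j(pi/8) = -512.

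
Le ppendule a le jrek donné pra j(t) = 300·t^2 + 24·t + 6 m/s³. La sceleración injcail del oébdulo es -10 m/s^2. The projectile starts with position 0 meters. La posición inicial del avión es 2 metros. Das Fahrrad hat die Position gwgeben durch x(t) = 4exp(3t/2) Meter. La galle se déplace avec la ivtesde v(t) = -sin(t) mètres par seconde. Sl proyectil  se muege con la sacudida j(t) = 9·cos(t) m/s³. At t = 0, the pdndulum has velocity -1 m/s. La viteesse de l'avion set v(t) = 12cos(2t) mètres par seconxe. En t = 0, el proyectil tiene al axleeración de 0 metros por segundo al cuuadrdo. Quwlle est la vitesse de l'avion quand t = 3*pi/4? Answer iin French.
Nous avons la vitesse v(t) = 12·cos(2·t). En substituant t = 3*pi/4: v(3*pi/4) = 0.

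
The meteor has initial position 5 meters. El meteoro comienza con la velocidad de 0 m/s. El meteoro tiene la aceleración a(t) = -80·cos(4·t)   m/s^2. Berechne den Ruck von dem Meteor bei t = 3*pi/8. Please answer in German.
Ausgehend von der Beschleunigung a(t) = -80·cos(4·t), nehmen wir 1 Ableitung. Die Ableitung von der Beschleunigung ergibt den Ruck: j(t) = 320·sin(4·t). Wir haben den Ruck j(t) = 320·sin(4·t). Durch Einsetzen von t = 3*pi/8: j(3*pi/8) = -320.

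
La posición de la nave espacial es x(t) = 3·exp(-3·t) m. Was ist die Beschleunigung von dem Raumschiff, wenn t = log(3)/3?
Ausgehend von der Position x(t) = 3·exp(-3·t), nehmen wir 2 Ableitungen. Mit d/dt von x(t) finden wir v(t) = -9·exp(-3·t). Die Ableitung von der Geschwindigkeit ergibt die Beschleunigung: a(t) = 27·exp(-3·t). Aus der Gleichung für die Beschleunigung a(t) = 27·exp(-3·t), setzen wir t = log(3)/3 ein und erhalten a = 9.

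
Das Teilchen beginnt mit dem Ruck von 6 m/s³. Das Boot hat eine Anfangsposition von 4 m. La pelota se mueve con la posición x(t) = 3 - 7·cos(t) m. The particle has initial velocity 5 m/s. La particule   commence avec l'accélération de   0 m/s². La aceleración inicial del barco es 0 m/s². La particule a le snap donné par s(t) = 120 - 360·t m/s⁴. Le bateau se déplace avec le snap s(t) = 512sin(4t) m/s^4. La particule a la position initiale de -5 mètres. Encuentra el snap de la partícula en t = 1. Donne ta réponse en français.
De l'équation du snap s(t) = 120 - 360·t, nous substituons t = 1 pour obtenir s = -240.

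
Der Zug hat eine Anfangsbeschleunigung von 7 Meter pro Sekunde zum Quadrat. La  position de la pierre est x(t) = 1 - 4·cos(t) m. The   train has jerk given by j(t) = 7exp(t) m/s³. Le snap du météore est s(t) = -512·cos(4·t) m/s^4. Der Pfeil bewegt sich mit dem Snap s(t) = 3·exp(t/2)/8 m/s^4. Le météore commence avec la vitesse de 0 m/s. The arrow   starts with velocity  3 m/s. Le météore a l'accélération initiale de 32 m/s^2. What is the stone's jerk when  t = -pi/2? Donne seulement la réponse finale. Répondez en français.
j(-pi/2) = 4.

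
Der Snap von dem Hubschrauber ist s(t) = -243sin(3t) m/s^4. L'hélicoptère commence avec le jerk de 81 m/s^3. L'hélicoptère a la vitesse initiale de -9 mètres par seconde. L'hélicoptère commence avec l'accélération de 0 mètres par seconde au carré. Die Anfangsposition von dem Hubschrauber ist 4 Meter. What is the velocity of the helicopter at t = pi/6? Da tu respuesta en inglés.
Starting from snap s(t) = -243·sin(3·t), we take 3 integrals. Taking ∫s(t)dt and applying j(0) = 81, we find j(t) = 81·cos(3·t). Finding the integral of j(t) and using a(0) = 0: a(t) = 27·sin(3·t). Integrating acceleration and using the initial condition v(0) = -9, we get v(t) = -9·cos(3·t). We have velocity v(t) = -9·cos(3·t). Substituting t = pi/6: v(pi/6) = 0.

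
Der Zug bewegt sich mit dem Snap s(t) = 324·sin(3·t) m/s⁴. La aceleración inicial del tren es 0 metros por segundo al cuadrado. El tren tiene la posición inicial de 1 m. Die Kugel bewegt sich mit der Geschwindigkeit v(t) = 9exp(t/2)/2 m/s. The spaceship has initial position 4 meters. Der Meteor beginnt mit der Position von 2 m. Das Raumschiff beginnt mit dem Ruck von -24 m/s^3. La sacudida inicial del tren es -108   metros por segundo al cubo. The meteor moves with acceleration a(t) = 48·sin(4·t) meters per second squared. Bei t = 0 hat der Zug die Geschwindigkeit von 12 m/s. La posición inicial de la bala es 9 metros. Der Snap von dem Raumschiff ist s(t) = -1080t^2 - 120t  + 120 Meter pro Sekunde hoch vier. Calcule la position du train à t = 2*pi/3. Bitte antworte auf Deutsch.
Um dies zu lösen, müssen wir 4 Integrale unserer Gleichung für den Snap s(t) = 324·sin(3·t) finden. Das Integral von dem Snap ist der Ruck. Mit j(0) = -108 erhalten wir j(t) = -108·cos(3·t). Durch Integration von dem Ruck und Verwendung der Anfangsbedingung a(0) = 0, erhalten wir a(t) = -36·sin(3·t). Das Integral von der Beschleunigung ist die Geschwindigkeit. Mit v(0) = 12 erhalten wir v(t) = 12·cos(3·t). Das Integral von der Geschwindigkeit, mit x(0) = 1, ergibt die Position: x(t) = 4·sin(3·t) + 1. Wir haben die Position x(t) = 4·sin(3·t) + 1. Durch Einsetzen von t = 2*pi/3: x(2*pi/3) = 1.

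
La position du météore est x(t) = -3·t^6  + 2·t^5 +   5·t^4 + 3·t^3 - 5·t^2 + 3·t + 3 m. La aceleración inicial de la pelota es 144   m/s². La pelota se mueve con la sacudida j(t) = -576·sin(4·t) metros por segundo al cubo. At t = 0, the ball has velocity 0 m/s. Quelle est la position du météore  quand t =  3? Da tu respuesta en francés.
Nous avons la position x(t) = -3·t^6 + 2·t^5 + 5·t^4 + 3·t^3 - 5·t^2 + 3·t + 3. En substituant t = 3: x(3) = -1248.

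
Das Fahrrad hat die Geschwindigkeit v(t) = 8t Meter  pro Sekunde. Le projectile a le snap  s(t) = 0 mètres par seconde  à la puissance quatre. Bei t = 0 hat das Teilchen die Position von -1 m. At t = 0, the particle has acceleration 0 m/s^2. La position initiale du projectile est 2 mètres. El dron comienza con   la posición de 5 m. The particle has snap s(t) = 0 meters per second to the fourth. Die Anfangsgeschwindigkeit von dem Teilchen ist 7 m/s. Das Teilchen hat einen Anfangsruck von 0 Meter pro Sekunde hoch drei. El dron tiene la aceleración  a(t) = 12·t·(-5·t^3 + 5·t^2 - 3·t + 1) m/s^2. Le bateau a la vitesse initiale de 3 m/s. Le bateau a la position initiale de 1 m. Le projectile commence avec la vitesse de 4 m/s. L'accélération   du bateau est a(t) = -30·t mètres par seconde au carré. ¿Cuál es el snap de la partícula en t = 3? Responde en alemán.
Aus der Gleichung für den Snap s(t) = 0, setzen wir t = 3 ein und erhalten s = 0.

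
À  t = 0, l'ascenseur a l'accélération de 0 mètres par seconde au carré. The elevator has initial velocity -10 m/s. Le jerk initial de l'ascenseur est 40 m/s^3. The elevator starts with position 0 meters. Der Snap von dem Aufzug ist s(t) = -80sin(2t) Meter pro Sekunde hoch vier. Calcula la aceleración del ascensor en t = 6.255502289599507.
Debemos encontrar la integral de nuestra ecuación del snap s(t) = -80·sin(2·t) 2 veces. La antiderivada del snap, con j(0) = 40, da la sacudida: j(t) = 40·cos(2·t). La integral de la sacudida, con a(0) = 0, da la aceleración: a(t) = 20·sin(2·t). Tenemos la aceleración a(t) = 20·sin(2·t). Sustituyendo t = 6.255502289599507: a(6.255502289599507) = -1.10675506015583.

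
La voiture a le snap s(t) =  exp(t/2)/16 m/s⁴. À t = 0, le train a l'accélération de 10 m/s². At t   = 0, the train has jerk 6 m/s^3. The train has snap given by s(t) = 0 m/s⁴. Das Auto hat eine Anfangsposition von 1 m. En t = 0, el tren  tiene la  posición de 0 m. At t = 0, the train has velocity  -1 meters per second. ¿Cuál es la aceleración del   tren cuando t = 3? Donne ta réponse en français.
Nous devons trouver l'intégrale de notre équation du snap s(t) = 0 2 fois. L'intégrale du snap, avec j(0) = 6, donne le jerk: j(t) = 6. En intégrant le jerk et en utilisant la condition initiale a(0) = 10, nous obtenons a(t) = 6·t + 10. En utilisant a(t) = 6·t + 10 et en substituant t = 3, nous trouvons a = 28.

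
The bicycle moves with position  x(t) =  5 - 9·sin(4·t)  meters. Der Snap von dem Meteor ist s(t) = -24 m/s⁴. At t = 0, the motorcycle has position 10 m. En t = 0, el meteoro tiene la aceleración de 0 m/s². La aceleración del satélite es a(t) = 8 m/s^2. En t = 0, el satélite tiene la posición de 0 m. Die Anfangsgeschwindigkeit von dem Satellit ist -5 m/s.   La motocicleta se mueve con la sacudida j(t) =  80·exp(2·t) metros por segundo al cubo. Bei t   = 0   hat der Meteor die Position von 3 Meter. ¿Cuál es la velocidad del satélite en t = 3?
Necesitamos integrar nuestra ecuación de la aceleración a(t) = 8 1 vez. Integrando la aceleración y usando la condición inicial v(0) = -5, obtenemos v(t) = 8·t - 5. Usando v(t) = 8·t - 5 y sustituyendo t = 3, encontramos v = 19.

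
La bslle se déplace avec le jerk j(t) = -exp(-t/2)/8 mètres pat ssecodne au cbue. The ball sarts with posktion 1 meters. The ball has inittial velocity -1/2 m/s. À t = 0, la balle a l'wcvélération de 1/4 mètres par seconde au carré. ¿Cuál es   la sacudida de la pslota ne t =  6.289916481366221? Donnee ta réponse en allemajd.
Mit j(t) = -exp(-t/2)/8 und Einsetzen von t = 6.289916481366221, finden wir j = -0.00538359031621389.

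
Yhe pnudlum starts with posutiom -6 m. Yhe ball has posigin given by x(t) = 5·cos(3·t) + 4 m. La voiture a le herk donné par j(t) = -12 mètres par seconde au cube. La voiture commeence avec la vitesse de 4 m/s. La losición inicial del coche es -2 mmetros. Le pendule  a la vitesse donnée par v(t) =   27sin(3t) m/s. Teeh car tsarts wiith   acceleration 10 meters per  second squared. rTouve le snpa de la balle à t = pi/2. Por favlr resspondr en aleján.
Ausgehend von der Position x(t) = 5·cos(3·t) + 4, nehmen wir 4 Ableitungen. Die Ableitung von der Position ergibt die Geschwindigkeit: v(t) = -15·sin(3·t). Die Ableitung von der Geschwindigkeit ergibt die Beschleunigung: a(t) = -45·cos(3·t). Mit d/dt von a(t) finden wir j(t) = 135·sin(3·t). Mit d/dt von j(t) finden wir s(t) = 405·cos(3·t). Aus der Gleichung für den Snap s(t) = 405·cos(3·t), setzen wir t = pi/2 ein und erhalten s = 0.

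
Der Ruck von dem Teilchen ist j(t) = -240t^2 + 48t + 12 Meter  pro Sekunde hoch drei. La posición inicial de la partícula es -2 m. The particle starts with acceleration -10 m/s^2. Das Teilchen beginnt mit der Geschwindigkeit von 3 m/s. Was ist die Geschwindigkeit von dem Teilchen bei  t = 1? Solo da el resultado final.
Die Geschwindigkeit bei t = 1 ist v = -13.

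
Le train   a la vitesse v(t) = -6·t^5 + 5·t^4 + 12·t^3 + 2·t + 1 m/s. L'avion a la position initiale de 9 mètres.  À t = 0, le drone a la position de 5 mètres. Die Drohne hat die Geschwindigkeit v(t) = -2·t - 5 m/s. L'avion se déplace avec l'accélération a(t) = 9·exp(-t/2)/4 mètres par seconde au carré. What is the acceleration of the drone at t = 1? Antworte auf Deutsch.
Ausgehend von der Geschwindigkeit v(t) = -2·t - 5, nehmen wir 1 Ableitung. Durch Ableiten von der Geschwindigkeit erhalten wir die Beschleunigung: a(t) = -2. Mit a(t) = -2 und Einsetzen von t = 1, finden wir a = -2.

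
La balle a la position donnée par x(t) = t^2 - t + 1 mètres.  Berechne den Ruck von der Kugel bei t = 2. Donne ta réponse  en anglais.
Starting from position x(t) = t^2 - t + 1, we take 3 derivatives. Taking d/dt of x(t), we find v(t) = 2·t - 1. The derivative of velocity gives acceleration: a(t) = 2. Differentiating acceleration, we get jerk: j(t) = 0. From the given jerk equation j(t) = 0, we substitute t = 2 to get j = 0.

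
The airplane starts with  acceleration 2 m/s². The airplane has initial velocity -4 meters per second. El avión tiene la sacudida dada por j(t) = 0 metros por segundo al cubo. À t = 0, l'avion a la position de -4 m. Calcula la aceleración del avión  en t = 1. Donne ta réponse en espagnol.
Debemos encontrar la antiderivada de nuestra ecuación de la sacudida j(t) = 0 1 vez. Integrando la sacudida y usando la condición inicial a(0) = 2, obtenemos a(t) = 2. Usando a(t) = 2 y sustituyendo t = 1, encontramos a = 2.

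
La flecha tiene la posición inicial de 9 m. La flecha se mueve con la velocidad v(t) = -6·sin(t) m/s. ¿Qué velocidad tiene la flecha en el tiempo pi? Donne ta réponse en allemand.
Wir haben die Geschwindigkeit v(t) = -6·sin(t). Durch Einsetzen von t = pi: v(pi) = 0.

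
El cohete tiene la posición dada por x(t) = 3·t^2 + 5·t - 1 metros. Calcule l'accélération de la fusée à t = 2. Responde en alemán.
Um dies zu lösen, müssen wir 2 Ableitungen unserer Gleichung für die Position x(t) = 3·t^2 + 5·t - 1 nehmen. Mit d/dt von x(t) finden wir v(t) = 6·t + 5. Die Ableitung von der Geschwindigkeit ergibt die Beschleunigung: a(t) = 6. Aus der Gleichung für die Beschleunigung a(t) = 6, setzen wir t = 2 ein und erhalten a = 6.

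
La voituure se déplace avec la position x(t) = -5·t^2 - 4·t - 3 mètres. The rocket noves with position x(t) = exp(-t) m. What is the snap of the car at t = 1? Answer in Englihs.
We must differentiate our position equation x(t) = -5·t^2 - 4·t - 3 4 times. The derivative of position gives velocity: v(t) = -10·t - 4. Differentiating velocity, we get acceleration: a(t) = -10. Taking d/dt of a(t), we find j(t) = 0. Differentiating jerk, we get snap: s(t) = 0. We have snap s(t) = 0. Substituting t = 1: s(1) = 0.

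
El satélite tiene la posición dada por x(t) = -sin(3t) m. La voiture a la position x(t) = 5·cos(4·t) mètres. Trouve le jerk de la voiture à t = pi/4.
Nous devons dériver notre équation de la position x(t) = 5·cos(4·t) 3 fois. En dérivant la position, nous obtenons la vitesse: v(t) = -20·sin(4·t). En prenant d/dt de v(t), nous trouvons a(t) = -80·cos(4·t). En dérivant l'accélération, nous obtenons le jerk: j(t) = 320·sin(4·t). En utilisant j(t) = 320·sin(4·t) et en substituant t = pi/4, nous trouvons j = 0.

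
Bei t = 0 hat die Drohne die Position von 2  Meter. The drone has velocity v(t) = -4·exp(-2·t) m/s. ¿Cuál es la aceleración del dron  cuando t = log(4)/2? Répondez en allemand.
Wir müssen unsere Gleichung für die Geschwindigkeit v(t) = -4·exp(-2·t) 1-mal ableiten. Durch Ableiten von der Geschwindigkeit erhalten wir die Beschleunigung: a(t) = 8·exp(-2·t). Mit a(t) = 8·exp(-2·t) und Einsetzen von t = log(4)/2, finden wir a = 2.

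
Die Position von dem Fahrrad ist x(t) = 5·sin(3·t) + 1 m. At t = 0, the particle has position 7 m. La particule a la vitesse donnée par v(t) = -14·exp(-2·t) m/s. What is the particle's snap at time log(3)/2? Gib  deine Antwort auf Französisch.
Pour résoudre ceci, nous devons prendre 3 dérivées de notre équation de la vitesse v(t) = -14·exp(-2·t). En prenant d/dt de v(t), nous trouvons a(t) = 28·exp(-2·t). En dérivant l'accélération, nous obtenons le jerk: j(t) = -56·exp(-2·t). La dérivée du jerk donne le snap: s(t) = 112·exp(-2·t). De l'équation du snap s(t) = 112·exp(-2·t), nous substituons t = log(3)/2 pour obtenir s = 112/3.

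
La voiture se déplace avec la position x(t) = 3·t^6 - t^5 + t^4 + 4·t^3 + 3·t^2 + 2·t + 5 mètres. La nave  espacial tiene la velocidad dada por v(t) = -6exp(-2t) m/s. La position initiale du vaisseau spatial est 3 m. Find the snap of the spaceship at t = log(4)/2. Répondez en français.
Pour résoudre ceci, nous devons prendre 3 dérivées de notre équation de la vitesse v(t) = -6·exp(-2·t). En prenant d/dt de v(t), nous trouvons a(t) = 12·exp(-2·t). En dérivant l'accélération, nous obtenons le jerk: j(t) = -24·exp(-2·t). La dérivée du jerk donne le snap: s(t) = 48·exp(-2·t). En utilisant s(t) = 48·exp(-2·t) et en substituant t = log(4)/2, nous trouvons s = 12.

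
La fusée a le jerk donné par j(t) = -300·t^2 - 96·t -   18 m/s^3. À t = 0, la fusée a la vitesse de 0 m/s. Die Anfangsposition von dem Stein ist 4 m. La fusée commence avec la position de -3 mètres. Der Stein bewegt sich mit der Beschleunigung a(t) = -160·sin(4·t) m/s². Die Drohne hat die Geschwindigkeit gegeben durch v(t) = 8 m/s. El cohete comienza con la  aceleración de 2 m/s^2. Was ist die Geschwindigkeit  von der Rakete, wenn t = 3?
Um dies zu lösen, müssen wir 2 Integrale unserer Gleichung für den Ruck j(t) = -300·t^2 - 96·t - 18 finden. Das Integral von dem Ruck ist die Beschleunigung. Mit a(0) = 2 erhalten wir a(t) = -100·t^3 - 48·t^2 - 18·t + 2. Durch Integration von der Beschleunigung und Verwendung der Anfangsbedingung v(0) = 0, erhalten wir v(t) = t·(-25·t^3 - 16·t^2 - 9·t + 2). Mit v(t) = t·(-25·t^3 - 16·t^2 - 9·t + 2) und Einsetzen von t = 3, finden wir v = -2532.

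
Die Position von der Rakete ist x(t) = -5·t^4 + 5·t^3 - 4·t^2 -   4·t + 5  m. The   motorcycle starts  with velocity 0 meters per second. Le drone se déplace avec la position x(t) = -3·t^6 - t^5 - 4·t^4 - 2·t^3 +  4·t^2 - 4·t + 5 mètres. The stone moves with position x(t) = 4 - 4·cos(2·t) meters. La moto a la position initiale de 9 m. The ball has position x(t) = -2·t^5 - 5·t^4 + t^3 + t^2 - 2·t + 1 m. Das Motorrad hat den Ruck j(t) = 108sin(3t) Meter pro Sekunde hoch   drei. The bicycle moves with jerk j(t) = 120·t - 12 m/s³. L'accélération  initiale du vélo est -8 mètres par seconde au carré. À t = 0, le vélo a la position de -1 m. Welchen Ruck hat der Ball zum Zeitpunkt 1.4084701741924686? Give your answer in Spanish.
Debemos derivar nuestra ecuación de la posición x(t) = -2·t^5 - 5·t^4 + t^3 + t^2 - 2·t + 1 3 veces. Derivando la posición, obtenemos la velocidad: v(t) = -10·t^4 - 20·t^3 + 3·t^2 + 2·t - 2. Tomando d/dt de v(t), encontramos a(t) = -40·t^3 - 60·t^2 + 6·t + 2. Derivando la aceleración, obtenemos la sacudida: j(t) = -120·t^2 - 120·t + 6. De la ecuación de la sacudida j(t) = -120·t^2 - 120·t + 6, sustituimos t = 1.4084701741924686 para obtener j = -401.071008693868.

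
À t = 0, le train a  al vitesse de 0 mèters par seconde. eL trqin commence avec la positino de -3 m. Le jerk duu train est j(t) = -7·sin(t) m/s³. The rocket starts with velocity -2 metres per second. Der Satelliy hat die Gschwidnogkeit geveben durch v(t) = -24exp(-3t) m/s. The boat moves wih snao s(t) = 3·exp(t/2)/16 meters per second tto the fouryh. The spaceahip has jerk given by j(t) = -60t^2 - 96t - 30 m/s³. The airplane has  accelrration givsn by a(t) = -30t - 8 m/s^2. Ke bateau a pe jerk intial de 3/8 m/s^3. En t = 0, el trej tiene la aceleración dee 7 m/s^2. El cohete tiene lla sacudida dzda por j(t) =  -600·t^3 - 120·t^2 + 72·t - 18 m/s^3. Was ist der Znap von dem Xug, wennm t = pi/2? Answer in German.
Um dies zu lösen, müssen wir 1 Ableitung unserer Gleichung für den Ruck j(t) = -7·sin(t) nehmen. Durch Ableiten von dem Ruck erhalten wir den Snap: s(t) = -7·cos(t). Aus der Gleichung für den Snap s(t) = -7·cos(t), setzen wir t = pi/2 ein und erhalten s = 0.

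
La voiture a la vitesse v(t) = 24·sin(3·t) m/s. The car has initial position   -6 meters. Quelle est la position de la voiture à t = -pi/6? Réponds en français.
Nous devons intégrer notre équation de la vitesse v(t) = 24·sin(3·t) 1 fois. En intégrant la vitesse et en utilisant la condition initiale x(0) = -6, nous obtenons x(t) = 2 - 8·cos(3·t). En utilisant x(t) = 2 - 8·cos(3·t) et en substituant t = -pi/6, nous trouvons x = 2.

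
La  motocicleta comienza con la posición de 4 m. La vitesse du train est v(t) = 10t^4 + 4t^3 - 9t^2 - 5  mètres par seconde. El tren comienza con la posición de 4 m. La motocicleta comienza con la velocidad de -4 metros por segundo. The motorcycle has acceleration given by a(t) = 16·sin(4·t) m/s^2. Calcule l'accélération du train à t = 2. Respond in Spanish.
Partiendo de la velocidad v(t) = 10·t^4 + 4·t^3 - 9·t^2 - 5, tomamos 1 derivada. La derivada de la velocidad da la aceleración: a(t) = 40·t^3 + 12·t^2 - 18·t. Tenemos la aceleración a(t) = 40·t^3 + 12·t^2 - 18·t. Sustituyendo t = 2: a(2) = 332.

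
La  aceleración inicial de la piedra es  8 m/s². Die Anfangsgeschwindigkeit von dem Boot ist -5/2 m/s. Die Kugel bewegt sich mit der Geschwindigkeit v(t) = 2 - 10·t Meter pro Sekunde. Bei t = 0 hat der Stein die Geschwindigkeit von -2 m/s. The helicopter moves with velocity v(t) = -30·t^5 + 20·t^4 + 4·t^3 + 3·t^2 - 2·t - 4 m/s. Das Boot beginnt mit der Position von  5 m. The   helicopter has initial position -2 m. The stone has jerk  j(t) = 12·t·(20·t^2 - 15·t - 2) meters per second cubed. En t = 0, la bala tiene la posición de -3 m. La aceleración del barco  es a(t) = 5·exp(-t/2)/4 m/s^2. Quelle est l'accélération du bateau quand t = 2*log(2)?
Nous avons l'accélération a(t) = 5·exp(-t/2)/4. En substituant t = 2*log(2): a(2*log(2)) = 5/8.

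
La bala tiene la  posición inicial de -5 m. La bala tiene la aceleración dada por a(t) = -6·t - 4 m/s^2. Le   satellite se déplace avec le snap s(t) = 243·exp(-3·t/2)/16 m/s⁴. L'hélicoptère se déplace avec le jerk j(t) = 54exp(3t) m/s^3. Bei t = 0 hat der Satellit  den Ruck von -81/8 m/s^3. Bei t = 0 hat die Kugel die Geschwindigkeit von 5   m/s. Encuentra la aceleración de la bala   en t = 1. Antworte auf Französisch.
Nous avons l'accélération a(t) = -6·t - 4. En substituant t = 1: a(1) = -10.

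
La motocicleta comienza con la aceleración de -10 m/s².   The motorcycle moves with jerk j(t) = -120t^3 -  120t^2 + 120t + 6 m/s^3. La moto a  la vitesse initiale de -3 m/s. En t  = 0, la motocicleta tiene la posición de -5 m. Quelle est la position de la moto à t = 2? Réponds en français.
Pour résoudre ceci, nous devons prendre 3 intégrales de notre équation du jerk j(t) = -120·t^3 - 120·t^2 + 120·t + 6. En intégrant le jerk et en utilisant la condition initiale a(0) = -10, nous obtenons a(t) = -30·t^4 - 40·t^3 + 60·t^2 + 6·t - 10. En prenant ∫a(t)dt et en appliquant v(0) = -3, nous trouvons v(t) = -6·t^5 - 10·t^4 + 20·t^3 + 3·t^2 - 10·t - 3. En intégrant la vitesse et en utilisant la condition initiale x(0) = -5, nous obtenons x(t) = -t^6 - 2·t^5 + 5·t^4 + t^3 - 5·t^2 - 3·t - 5. Nous avons la position x(t) = -t^6 - 2·t^5 + 5·t^4 + t^3 - 5·t^2 - 3·t - 5. En substituant t = 2: x(2) = -71.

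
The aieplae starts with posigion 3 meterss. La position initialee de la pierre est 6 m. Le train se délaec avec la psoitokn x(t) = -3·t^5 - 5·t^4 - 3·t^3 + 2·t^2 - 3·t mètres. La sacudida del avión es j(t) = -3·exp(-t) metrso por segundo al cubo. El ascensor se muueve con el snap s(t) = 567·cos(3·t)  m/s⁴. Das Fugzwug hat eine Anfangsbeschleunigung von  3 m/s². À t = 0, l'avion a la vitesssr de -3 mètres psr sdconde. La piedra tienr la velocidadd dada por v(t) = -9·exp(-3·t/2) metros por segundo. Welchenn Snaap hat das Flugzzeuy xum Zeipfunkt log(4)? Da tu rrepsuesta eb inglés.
Starting from jerk j(t) = -3·exp(-t), we take 1 derivative. Taking d/dt of j(t), we find s(t) = 3·exp(-t). Using s(t) = 3·exp(-t) and substituting t = log(4), we find s = 3/4.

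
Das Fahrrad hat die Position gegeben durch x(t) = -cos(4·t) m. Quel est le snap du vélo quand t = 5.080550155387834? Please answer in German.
Ausgehend von der Position x(t) = -cos(4·t), nehmen wir 4 Ableitungen. Durch Ableiten von der Position erhalten wir die Geschwindigkeit: v(t) = 4·sin(4·t). Durch Ableiten von der Geschwindigkeit erhalten wir die Beschleunigung: a(t) = 16·cos(4·t). Durch Ableiten von der Beschleunigung erhalten wir den Ruck: j(t) = -64·sin(4·t). Durch Ableiten von dem Ruck erhalten wir den Snap: s(t) = -256·cos(4·t). Aus der Gleichung für den Snap s(t) = -256·cos(4·t), setzen wir t = 5.080550155387834 ein und erhalten s = -25.0864916746024.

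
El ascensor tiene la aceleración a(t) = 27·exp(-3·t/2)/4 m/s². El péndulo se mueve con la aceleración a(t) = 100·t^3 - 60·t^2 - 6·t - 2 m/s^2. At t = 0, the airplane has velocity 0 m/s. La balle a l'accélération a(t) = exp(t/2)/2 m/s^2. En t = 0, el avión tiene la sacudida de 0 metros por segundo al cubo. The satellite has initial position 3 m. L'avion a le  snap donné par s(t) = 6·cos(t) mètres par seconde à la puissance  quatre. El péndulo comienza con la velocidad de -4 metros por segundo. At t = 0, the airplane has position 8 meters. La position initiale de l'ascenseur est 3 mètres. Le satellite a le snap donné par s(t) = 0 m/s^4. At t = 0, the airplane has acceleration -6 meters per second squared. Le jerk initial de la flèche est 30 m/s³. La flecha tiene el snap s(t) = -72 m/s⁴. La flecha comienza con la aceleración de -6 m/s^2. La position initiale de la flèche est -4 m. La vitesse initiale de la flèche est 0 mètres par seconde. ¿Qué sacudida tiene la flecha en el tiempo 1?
Debemos encontrar la integral de nuestra ecuación del snap s(t) = -72 1 vez. La antiderivada del snap, con j(0) = 30, da la sacudida: j(t) = 30 - 72·t. De la ecuación de la sacudida j(t) = 30 - 72·t, sustituimos t = 1 para obtener j = -42.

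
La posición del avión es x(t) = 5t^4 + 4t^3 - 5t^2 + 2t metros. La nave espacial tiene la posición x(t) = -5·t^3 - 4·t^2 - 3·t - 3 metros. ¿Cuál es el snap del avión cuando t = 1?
Partiendo de la posición x(t) = 5·t^4 + 4·t^3 - 5·t^2 + 2·t, tomamos 4 derivadas. La derivada de la posición da la velocidad: v(t) = 20·t^3 + 12·t^2 - 10·t + 2. Tomando d/dt de v(t), encontramos a(t) = 60·t^2 + 24·t - 10. La derivada de la aceleración da la sacudida: j(t) = 120·t + 24. Tomando d/dt de j(t), encontramos s(t) = 120. Tenemos el snap s(t) = 120. Sustituyendo t = 1: s(1) = 120.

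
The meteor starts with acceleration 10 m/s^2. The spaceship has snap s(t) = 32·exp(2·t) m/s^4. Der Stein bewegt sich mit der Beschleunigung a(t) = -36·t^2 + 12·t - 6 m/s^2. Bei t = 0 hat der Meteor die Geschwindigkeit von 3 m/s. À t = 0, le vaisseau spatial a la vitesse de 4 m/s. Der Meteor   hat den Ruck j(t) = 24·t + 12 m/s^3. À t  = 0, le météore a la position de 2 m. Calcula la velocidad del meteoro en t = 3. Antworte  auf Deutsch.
Wir müssen unsere Gleichung für den Ruck j(t) = 24·t + 12 2-mal integrieren. Mit ∫j(t)dt und Anwendung von a(0) = 10, finden wir a(t) = 12·t^2 + 12·t + 10. Das Integral von der Beschleunigung, mit v(0) = 3, ergibt die Geschwindigkeit: v(t) = 4·t^3 + 6·t^2 + 10·t + 3. Mit v(t) = 4·t^3 + 6·t^2 + 10·t + 3 und Einsetzen von t = 3, finden wir v = 195.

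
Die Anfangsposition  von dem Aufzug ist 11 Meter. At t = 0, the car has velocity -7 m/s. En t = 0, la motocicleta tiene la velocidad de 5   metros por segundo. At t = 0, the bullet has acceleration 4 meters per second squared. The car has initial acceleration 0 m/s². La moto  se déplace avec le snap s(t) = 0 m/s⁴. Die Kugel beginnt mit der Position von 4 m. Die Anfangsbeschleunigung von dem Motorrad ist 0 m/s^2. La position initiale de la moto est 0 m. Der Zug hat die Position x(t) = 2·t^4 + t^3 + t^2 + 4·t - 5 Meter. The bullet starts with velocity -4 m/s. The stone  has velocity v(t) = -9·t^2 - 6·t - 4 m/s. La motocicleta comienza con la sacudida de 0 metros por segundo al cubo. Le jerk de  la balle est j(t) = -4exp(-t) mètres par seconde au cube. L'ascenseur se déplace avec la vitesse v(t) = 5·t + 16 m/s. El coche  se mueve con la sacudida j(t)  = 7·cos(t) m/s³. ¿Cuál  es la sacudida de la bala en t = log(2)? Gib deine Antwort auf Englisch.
Using j(t) = -4·exp(-t) and substituting t = log(2), we find j = -2.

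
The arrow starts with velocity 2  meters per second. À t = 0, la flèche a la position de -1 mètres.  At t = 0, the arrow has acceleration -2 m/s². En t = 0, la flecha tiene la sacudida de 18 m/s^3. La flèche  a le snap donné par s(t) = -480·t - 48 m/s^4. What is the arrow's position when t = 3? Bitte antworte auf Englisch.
Starting from snap s(t) = -480·t - 48, we take 4 antiderivatives. The antiderivative of snap, with j(0) = 18, gives jerk: j(t) = -240·t^2 - 48·t + 18. The integral of jerk is acceleration. Using a(0) = -2, we get a(t) = -80·t^3 - 24·t^2 + 18·t - 2. The antiderivative of acceleration is velocity. Using v(0) = 2, we get v(t) = -20·t^4 - 8·t^3 + 9·t^2 - 2·t + 2. The antiderivative of velocity, with x(0) = -1, gives position: x(t) = -4·t^5 - 2·t^4 + 3·t^3 - t^2 + 2·t - 1. We have position x(t) = -4·t^5 - 2·t^4 + 3·t^3 - t^2 + 2·t - 1. Substituting t = 3: x(3) = -1057.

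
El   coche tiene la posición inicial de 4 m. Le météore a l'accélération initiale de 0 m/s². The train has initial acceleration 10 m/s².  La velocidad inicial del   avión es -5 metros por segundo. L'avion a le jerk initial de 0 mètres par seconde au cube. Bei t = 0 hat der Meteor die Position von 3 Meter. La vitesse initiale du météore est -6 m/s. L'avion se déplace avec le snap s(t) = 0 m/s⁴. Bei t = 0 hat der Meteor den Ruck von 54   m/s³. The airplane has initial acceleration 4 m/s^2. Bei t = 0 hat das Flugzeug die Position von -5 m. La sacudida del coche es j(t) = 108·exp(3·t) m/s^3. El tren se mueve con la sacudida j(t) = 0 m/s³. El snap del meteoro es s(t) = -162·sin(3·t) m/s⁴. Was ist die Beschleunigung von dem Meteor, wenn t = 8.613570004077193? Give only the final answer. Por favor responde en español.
La respuesta es 11.7052565445852.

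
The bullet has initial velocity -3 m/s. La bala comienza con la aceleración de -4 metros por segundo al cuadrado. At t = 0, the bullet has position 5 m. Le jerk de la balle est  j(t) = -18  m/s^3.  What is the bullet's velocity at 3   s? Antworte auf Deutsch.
Wir müssen das Integral unserer Gleichung für den Ruck j(t) = -18 2-mal finden. Durch Integration von dem Ruck und Verwendung der Anfangsbedingung a(0) = -4, erhalten wir a(t) = -18·t - 4. Mit ∫a(t)dt und Anwendung von v(0) = -3, finden wir v(t) = -9·t^2 - 4·t - 3. Aus der Gleichung für die Geschwindigkeit v(t) = -9·t^2 - 4·t - 3, setzen wir t = 3 ein und erhalten v = -96.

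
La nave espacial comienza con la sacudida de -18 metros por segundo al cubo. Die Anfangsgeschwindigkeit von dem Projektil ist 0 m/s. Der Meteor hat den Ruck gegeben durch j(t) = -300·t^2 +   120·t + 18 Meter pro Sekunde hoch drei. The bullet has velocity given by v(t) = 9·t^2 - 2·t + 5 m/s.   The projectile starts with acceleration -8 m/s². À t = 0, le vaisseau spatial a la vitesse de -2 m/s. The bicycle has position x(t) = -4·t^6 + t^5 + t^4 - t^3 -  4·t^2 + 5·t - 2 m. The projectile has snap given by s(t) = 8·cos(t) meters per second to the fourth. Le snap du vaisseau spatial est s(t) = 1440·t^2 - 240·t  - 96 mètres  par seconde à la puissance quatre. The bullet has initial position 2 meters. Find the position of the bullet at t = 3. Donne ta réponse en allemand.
Wir müssen die Stammfunktion unserer Gleichung für die Geschwindigkeit v(t) = 9·t^2 - 2·t + 5 1-mal finden. Mit ∫v(t)dt und Anwendung von x(0) = 2, finden wir x(t) = 3·t^3 - t^2 + 5·t + 2. Mit x(t) = 3·t^3 - t^2 + 5·t + 2 und Einsetzen von t = 3, finden wir x = 89.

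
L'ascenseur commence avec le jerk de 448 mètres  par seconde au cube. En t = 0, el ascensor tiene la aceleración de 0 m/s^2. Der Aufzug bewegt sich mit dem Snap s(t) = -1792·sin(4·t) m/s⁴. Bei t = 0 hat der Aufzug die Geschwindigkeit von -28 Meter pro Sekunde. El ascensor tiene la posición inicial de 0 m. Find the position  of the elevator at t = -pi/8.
Starting from snap s(t) = -1792·sin(4·t), we take 4 integrals. Integrating snap and using the initial condition j(0) = 448, we get j(t) = 448·cos(4·t). The integral of jerk, with a(0) = 0, gives acceleration: a(t) = 112·sin(4·t). Integrating acceleration and using the initial condition v(0) = -28, we get v(t) = -28·cos(4·t). The integral of velocity, with x(0) = 0, gives position: x(t) = -7·sin(4·t). Using x(t) = -7·sin(4·t) and substituting t = -pi/8, we find x = 7.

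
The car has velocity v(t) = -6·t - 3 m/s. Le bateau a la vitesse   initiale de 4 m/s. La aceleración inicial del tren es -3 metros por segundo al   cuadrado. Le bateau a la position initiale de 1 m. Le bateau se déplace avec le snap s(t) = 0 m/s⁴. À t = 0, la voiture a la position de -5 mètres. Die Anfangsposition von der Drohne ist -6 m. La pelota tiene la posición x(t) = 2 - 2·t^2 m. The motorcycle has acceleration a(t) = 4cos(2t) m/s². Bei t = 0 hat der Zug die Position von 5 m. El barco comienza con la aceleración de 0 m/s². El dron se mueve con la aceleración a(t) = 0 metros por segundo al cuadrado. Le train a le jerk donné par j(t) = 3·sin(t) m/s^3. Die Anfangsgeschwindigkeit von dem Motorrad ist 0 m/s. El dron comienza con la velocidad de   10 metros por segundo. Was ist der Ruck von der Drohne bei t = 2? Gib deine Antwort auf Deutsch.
Um dies zu lösen, müssen wir 1 Ableitung unserer Gleichung für die Beschleunigung a(t) = 0 nehmen. Die Ableitung von der Beschleunigung ergibt den Ruck: j(t) = 0. Aus der Gleichung für den Ruck j(t) = 0, setzen wir t = 2 ein und erhalten j = 0.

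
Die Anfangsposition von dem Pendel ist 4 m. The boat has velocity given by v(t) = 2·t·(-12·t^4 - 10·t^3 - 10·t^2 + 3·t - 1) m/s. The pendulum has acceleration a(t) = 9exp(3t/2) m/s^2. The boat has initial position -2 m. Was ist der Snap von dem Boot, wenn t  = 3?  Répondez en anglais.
Starting from velocity v(t) = 2·t·(-12·t^4 - 10·t^3 - 10·t^2 + 3·t - 1), we take 3 derivatives. The derivative of velocity gives acceleration: a(t) = -24·t^4 - 20·t^3 - 20·t^2 + 2·t·(-48·t^3 - 30·t^2 - 20·t + 3) + 6·t - 2. Differentiating acceleration, we get jerk: j(t) = -192·t^3 - 120·t^2 + 2·t·(-144·t^2 - 60·t - 20) - 80·t + 12. The derivative of jerk gives snap: s(t) = -864·t^2 + 2·t·(-288·t - 60) - 360·t - 120. We have snap s(t) = -864·t^2 + 2·t·(-288·t - 60) - 360·t - 120. Substituting t = 3: s(3) = -14520.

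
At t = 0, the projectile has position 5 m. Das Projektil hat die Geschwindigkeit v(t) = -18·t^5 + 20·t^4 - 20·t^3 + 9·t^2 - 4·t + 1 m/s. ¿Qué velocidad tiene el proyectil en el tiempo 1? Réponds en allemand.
Wir haben die Geschwindigkeit v(t) = -18·t^5 + 20·t^4 - 20·t^3 + 9·t^2 - 4·t + 1. Durch Einsetzen von t = 1: v(1) = -12.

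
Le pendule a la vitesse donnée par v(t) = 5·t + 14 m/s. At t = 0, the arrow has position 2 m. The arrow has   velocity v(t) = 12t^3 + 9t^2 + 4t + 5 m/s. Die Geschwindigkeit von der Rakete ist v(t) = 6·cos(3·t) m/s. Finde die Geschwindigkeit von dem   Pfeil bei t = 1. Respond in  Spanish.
De la ecuación de la velocidad v(t) = 12·t^3 + 9·t^2 + 4·t + 5, sustituimos t = 1 para obtener v = 30.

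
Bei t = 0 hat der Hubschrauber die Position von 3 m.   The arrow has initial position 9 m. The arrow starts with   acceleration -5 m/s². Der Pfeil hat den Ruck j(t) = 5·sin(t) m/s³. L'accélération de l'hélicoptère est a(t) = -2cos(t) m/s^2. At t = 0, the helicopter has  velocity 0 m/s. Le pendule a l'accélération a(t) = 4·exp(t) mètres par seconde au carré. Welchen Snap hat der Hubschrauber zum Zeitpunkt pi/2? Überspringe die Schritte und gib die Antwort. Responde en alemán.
Der Snap bei t = pi/2 ist s = 0.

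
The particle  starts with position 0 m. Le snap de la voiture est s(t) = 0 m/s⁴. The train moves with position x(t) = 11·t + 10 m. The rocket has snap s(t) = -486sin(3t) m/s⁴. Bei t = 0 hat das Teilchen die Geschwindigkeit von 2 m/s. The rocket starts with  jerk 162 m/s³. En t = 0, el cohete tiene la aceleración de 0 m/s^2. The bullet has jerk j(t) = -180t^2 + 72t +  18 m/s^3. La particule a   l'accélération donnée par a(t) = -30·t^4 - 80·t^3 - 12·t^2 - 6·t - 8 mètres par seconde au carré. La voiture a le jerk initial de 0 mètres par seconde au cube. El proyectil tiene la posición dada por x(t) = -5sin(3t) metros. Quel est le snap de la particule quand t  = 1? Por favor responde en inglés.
To solve this, we need to take 2 derivatives of our acceleration equation a(t) = -30·t^4 - 80·t^3 - 12·t^2 - 6·t - 8. Taking d/dt of a(t), we find j(t) = -120·t^3 - 240·t^2 - 24·t - 6. The derivative of jerk gives snap: s(t) = -360·t^2 - 480·t - 24. Using s(t) = -360·t^2 - 480·t - 24 and substituting t = 1, we find s = -864.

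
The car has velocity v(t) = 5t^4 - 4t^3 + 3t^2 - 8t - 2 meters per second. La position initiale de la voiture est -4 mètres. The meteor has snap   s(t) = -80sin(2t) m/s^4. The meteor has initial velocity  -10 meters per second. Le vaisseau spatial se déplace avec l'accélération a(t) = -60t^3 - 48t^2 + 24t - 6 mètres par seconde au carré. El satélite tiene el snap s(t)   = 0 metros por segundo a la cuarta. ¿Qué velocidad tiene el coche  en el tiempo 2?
Usando v(t) = 5·t^4 - 4·t^3 + 3·t^2 - 8·t - 2 y sustituyendo t = 2, encontramos v = 42.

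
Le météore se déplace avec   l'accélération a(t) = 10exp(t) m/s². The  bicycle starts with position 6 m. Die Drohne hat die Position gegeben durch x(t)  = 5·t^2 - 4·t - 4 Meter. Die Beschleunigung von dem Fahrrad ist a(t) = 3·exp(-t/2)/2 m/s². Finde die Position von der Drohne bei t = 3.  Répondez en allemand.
Mit x(t) = 5·t^2 - 4·t - 4 und Einsetzen von t = 3, finden wir x = 29.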